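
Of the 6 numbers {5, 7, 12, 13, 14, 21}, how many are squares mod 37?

3

(5/37) = -1 → non-residue.
(7/37) = +1 → QR.
(12/37) = +1 → QR.
(13/37) = -1 → non-residue.
(14/37) = -1 → non-residue.
(21/37) = +1 → QR.
Total quadratic residues among the 6: 3.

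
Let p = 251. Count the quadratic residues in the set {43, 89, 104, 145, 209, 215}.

2

(43/251) = -1 → non-residue.
(89/251) = +1 → QR.
(104/251) = -1 → non-residue.
(145/251) = -1 → non-residue.
(209/251) = +1 → QR.
(215/251) = -1 → non-residue.
Total quadratic residues among the 6: 2.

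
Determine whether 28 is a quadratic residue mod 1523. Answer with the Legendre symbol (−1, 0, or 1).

-1

Pull out 2^2: since 1523 ≡ 3 (mod 8), (2/1523) = -1, so (2/1523)^2 = +1.
Reciprocity: 7 ≡ 3 and 1523 ≡ 3 (mod 4), so (7/1523) = −(1523/7).
Reduce top mod 7: now compute (4/7).
Pull out 2^2: since 7 ≡ 7 (mod 8), (2/7) = +1, so (2/7)^2 = +1.
Reached (1/7) = 1. Collecting the sign flips along the way, the symbol is -1.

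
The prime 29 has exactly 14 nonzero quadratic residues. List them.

1 4 5 6 7 9 13 16 20 22 23 24 25 28

Square k = 1,…,14 (k and 29−k give the same square):
1²=1, 2²=4, 3²=9, 4²=16, 5²=25, 6²≡7, 7²≡20, 8²≡6, 9²≡23, 10²≡13, 11²≡5, 12²≡28, 13²≡24, 14²≡22 (mod 29).
So the quadratic residues mod 29 are {1, 4, 5, 6, 7, 9, 13, 16, 20, 22, 23, 24, 25, 28}.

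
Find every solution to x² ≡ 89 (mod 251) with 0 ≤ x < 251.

Since 251 ≡ 3 (mod 4), a square root of 89 is 89^((251+1)/4) = 89^63 mod 251.
Repeated squaring: 89^2≡140, 89^4≡22, 89^8≡233, 89^16≡73, 89^32≡58 (mod 251).
89^63 = 89^(32+16+8+4+2+1) ≡ 66 (mod 251).
Check: 66² = 4356 ≡ 89 (mod 251). The two roots are 66 and 185.

66, 185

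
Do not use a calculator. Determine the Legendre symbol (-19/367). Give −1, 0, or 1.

1

First reduce: -19 ≡ 348 (mod 367).
Pull out 2^2: since 367 ≡ 7 (mod 8), (2/367) = +1, so (2/367)^2 = +1.
Reciprocity: 87 ≡ 3 and 367 ≡ 3 (mod 4), so (87/367) = −(367/87).
Reduce top mod 87: now compute (19/87).
Reciprocity: 19 ≡ 3 and 87 ≡ 3 (mod 4), so (19/87) = −(87/19).
Reduce top mod 19: now compute (11/19).
Reciprocity: 11 ≡ 3 and 19 ≡ 3 (mod 4), so (11/19) = −(19/11).
Reduce top mod 11: now compute (8/11).
Pull out 2^3: since 11 ≡ 3 (mod 8), (2/11) = -1, so (2/11)^3 = -1.
Reached (1/11) = 1. Collecting the sign flips along the way, the symbol is +1.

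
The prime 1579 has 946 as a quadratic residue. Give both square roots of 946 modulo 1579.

Since 1579 ≡ 3 (mod 4), a square root of 946 is 946^((1579+1)/4) = 946^395 mod 1579.
Repeated squaring: 946^2≡1202, 946^4≡19, 946^8≡361, 946^16≡843, 946^32≡99, 946^64≡327, 946^128≡1136, 946^256≡453 (mod 1579).
946^395 = 946^(256+128+8+2+1) ≡ 911 (mod 1579).
Check: 911² = 829921 ≡ 946 (mod 1579). The two roots are 668 and 911.

668, 911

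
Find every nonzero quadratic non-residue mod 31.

Square k = 1,…,15 (k and 31−k give the same square):
1²=1, 2²=4, 3²=9, 4²=16, 5²=25, 6²≡5, 7²≡18, 8²≡2, 9²≡19, 10²≡7, 11²≡28, 12²≡20, 13²≡14, 14²≡10, 15²≡8 (mod 31).
The residues are {1, 2, 4, 5, 7, 8, 9, 10, 14, 16, 18, 19, 20, 25, 28}; the non-residues are the remaining 15 nonzero classes.

3 6 11 12 13 15 17 21 22 23 24 26 27 29 30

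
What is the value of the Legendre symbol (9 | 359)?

1

Reciprocity: 9 ≡ 1 and 359 ≡ 3 (mod 4), so (9/359) = +(359/9).
Reduce top mod 9: now compute (8/9).
Pull out 2^3: since 9 ≡ 1 (mod 8), (2/9) = +1, so (2/9)^3 = +1.
Reached (1/9) = 1. Collecting the sign flips along the way, the symbol is +1.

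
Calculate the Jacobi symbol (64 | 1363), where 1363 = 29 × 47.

1

Pull out 2^6: since 1363 ≡ 3 (mod 8), (2/1363) = -1, so (2/1363)^6 = +1.
Reached (1/1363) = 1. Collecting the sign flips along the way, the symbol is +1.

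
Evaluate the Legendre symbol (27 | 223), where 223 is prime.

Reciprocity: 27 ≡ 3 and 223 ≡ 3 (mod 4), so (27/223) = −(223/27).
Reduce top mod 27: now compute (7/27).
Reciprocity: 7 ≡ 3 and 27 ≡ 3 (mod 4), so (7/27) = −(27/7).
Reduce top mod 7: now compute (6/7).
Pull out 2: since 7 ≡ 7 (mod 8), (2/7) = +1.
Reciprocity: 3 ≡ 3 and 7 ≡ 3 (mod 4), so (3/7) = −(7/3).
Reduce top mod 3: now compute (1/3).
Reached (1/3) = 1. Collecting the sign flips along the way, the symbol is -1.

-1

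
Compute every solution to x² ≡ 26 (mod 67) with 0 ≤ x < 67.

Since 67 ≡ 3 (mod 4), a square root of 26 is 26^((67+1)/4) = 26^17 mod 67.
Repeated squaring: 26^2≡6, 26^4≡36, 26^8≡23, 26^16≡60 (mod 67).
26^17 = 26^(16+1) ≡ 19 (mod 67).
Check: 19² = 361 ≡ 26 (mod 67). The two roots are 19 and 48.

19, 48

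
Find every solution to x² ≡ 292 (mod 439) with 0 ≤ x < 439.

206, 233

Since 439 ≡ 3 (mod 4), a square root of 292 is 292^((439+1)/4) = 292^110 mod 439.
Repeated squaring: 292^2≡98, 292^4≡385, 292^8≡282, 292^16≡65, 292^32≡274, 292^64≡7 (mod 439).
292^110 = 292^(64+32+8+4+2) ≡ 206 (mod 439).
Check: 206² = 42436 ≡ 292 (mod 439). The two roots are 206 and 233.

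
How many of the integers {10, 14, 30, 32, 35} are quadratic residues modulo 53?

1

(10/53) = +1 → QR.
(14/53) = -1 → non-residue.
(30/53) = -1 → non-residue.
(32/53) = -1 → non-residue.
(35/53) = -1 → non-residue.
Total quadratic residues among the 5: 1.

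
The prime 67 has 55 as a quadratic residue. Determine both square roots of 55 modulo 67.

Since 67 ≡ 3 (mod 4), a square root of 55 is 55^((67+1)/4) = 55^17 mod 67.
Repeated squaring: 55^2≡10, 55^4≡33, 55^8≡17, 55^16≡21 (mod 67).
55^17 = 55^(16+1) ≡ 16 (mod 67).
Check: 16² = 256 ≡ 55 (mod 67). The two roots are 16 and 51.

16, 51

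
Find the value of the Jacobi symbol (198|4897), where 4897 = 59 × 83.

Pull out 2: since 4897 ≡ 1 (mod 8), (2/4897) = +1.
Reciprocity: 99 ≡ 3 and 4897 ≡ 1 (mod 4), so (99/4897) = +(4897/99).
Reduce top mod 99: now compute (46/99).
Pull out 2: since 99 ≡ 3 (mod 8), (2/99) = -1.
Reciprocity: 23 ≡ 3 and 99 ≡ 3 (mod 4), so (23/99) = −(99/23).
Reduce top mod 23: now compute (7/23).
Reciprocity: 7 ≡ 3 and 23 ≡ 3 (mod 4), so (7/23) = −(23/7).
Reduce top mod 7: now compute (2/7).
Pull out 2: since 7 ≡ 7 (mod 8), (2/7) = +1.
Reached (1/7) = 1. Collecting the sign flips along the way, the symbol is -1.

-1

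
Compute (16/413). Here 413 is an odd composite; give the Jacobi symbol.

Pull out 2^4: since 413 ≡ 5 (mod 8), (2/413) = -1, so (2/413)^4 = +1.
Reached (1/413) = 1. Collecting the sign flips along the way, the symbol is +1.

1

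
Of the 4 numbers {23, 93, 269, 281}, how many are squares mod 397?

(23/397) = +1 → QR.
(93/397) = +1 → QR.
(269/397) = -1 → non-residue.
(281/397) = +1 → QR.
Total quadratic residues among the 4: 3.

3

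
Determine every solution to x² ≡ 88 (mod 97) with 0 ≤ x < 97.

97 ≡ 1 (mod 4), so we find a root by search.
Trying successive values, 31² = 961 ≡ 88 (mod 97). The other root is 97 − 31 = 66.

31, 66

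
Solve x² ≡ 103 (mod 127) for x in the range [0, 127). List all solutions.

Since 127 ≡ 3 (mod 4), a square root of 103 is 103^((127+1)/4) = 103^32 mod 127.
Repeated squaring: 103^2≡68, 103^4≡52, 103^8≡37, 103^16≡99, 103^32≡22 (mod 127).
103^32 = 103^(32) ≡ 22 (mod 127).
Check: 22² = 484 ≡ 103 (mod 127). The two roots are 22 and 105.

22, 105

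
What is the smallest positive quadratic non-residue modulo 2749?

2

(2/2749) = −1, so 2 is the smallest positive non-residue mod 2749.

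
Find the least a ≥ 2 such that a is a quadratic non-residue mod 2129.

3

(2/2129) = +1, so 2 is a residue.
(3/2129) = −1, so 3 is the smallest positive non-residue mod 2129.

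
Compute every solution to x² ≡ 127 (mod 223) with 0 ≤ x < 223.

Since 223 ≡ 3 (mod 4), a square root of 127 is 127^((223+1)/4) = 127^56 mod 223.
Repeated squaring: 127^2≡73, 127^4≡200, 127^8≡83, 127^16≡199, 127^32≡130 (mod 223).
127^56 = 127^(32+16+8) ≡ 166 (mod 223).
Check: 166² = 27556 ≡ 127 (mod 223). The two roots are 57 and 166.

57, 166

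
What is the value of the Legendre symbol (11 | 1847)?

Reciprocity: 11 ≡ 3 and 1847 ≡ 3 (mod 4), so (11/1847) = −(1847/11).
Reduce top mod 11: now compute (10/11).
Pull out 2: since 11 ≡ 3 (mod 8), (2/11) = -1.
Reciprocity: 5 ≡ 1 and 11 ≡ 3 (mod 4), so (5/11) = +(11/5).
Reduce top mod 5: now compute (1/5).
Reached (1/5) = 1. Collecting the sign flips along the way, the symbol is +1.

1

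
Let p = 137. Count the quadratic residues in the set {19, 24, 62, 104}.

1

(19/137) = +1 → QR.
(24/137) = -1 → non-residue.
(62/137) = -1 → non-residue.
(104/137) = -1 → non-residue.
Total quadratic residues among the 4: 1.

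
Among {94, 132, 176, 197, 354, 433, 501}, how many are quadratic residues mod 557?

(94/557) = +1 → QR.
(132/557) = +1 → QR.
(176/557) = -1 → non-residue.
(197/557) = +1 → QR.
(354/557) = +1 → QR.
(433/557) = -1 → non-residue.
(501/557) = -1 → non-residue.
Total quadratic residues among the 7: 4.

4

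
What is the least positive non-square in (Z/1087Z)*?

3

(2/1087) = +1, so 2 is a residue.
(3/1087) = −1, so 3 is the smallest positive non-residue mod 1087.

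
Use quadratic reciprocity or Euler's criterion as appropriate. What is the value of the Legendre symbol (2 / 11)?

-1

Pull out 2: since 11 ≡ 3 (mod 8), (2/11) = -1.
Reached (1/11) = 1. Collecting the sign flips along the way, the symbol is -1.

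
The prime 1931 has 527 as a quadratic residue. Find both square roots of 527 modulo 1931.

903, 1028

Since 1931 ≡ 3 (mod 4), a square root of 527 is 527^((1931+1)/4) = 527^483 mod 1931.
Repeated squaring: 527^2≡1596, 527^4≡227, 527^8≡1323, 527^16≡843, 527^32≡41, 527^64≡1681, 527^128≡708, 527^256≡1135 (mod 1931).
527^483 = 527^(256+128+64+32+2+1) ≡ 903 (mod 1931).
Check: 903² = 815409 ≡ 527 (mod 1931). The two roots are 903 and 1028.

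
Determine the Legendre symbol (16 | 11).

1

Euler's criterion: (16/11) ≡ 5^5 (mod 11).
5^2 ≡ 3 (mod 11)
5^4 ≡ 9 (mod 11)
5^5 = 5^(4+1) ≡ 1 (mod 11).
Result is 1, so (16/11) = 1.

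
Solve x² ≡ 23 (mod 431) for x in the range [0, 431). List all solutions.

170, 261

Since 431 ≡ 3 (mod 4), a square root of 23 is 23^((431+1)/4) = 23^108 mod 431.
Repeated squaring: 23^2≡98, 23^4≡122, 23^8≡230, 23^16≡318, 23^32≡270, 23^64≡61 (mod 431).
23^108 = 23^(64+32+8+4) ≡ 261 (mod 431).
Check: 261² = 68121 ≡ 23 (mod 431). The two roots are 170 and 261.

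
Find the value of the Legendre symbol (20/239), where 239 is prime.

1

Pull out 2^2: since 239 ≡ 7 (mod 8), (2/239) = +1, so (2/239)^2 = +1.
Reciprocity: 5 ≡ 1 and 239 ≡ 3 (mod 4), so (5/239) = +(239/5).
Reduce top mod 5: now compute (4/5).
Pull out 2^2: since 5 ≡ 5 (mod 8), (2/5) = -1, so (2/5)^2 = +1.
Reached (1/5) = 1. Collecting the sign flips along the way, the symbol is +1.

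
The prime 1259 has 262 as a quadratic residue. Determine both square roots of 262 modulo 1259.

39, 1220

Since 1259 ≡ 3 (mod 4), a square root of 262 is 262^((1259+1)/4) = 262^315 mod 1259.
Repeated squaring: 262^2≡658, 262^4≡1127, 262^8≡1057, 262^16≡516, 262^32≡607, 262^64≡821, 262^128≡476, 262^256≡1215 (mod 1259).
262^315 = 262^(256+32+16+8+2+1) ≡ 1220 (mod 1259).
Check: 1220² = 1488400 ≡ 262 (mod 1259). The two roots are 39 and 1220.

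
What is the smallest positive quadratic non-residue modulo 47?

(2/47) = +1, so 2 is a residue.
(3/47) = +1, so 3 is a residue.
(4/47) = +1, so 4 is a residue.
(5/47) = −1, so 5 is the smallest positive non-residue mod 47.

5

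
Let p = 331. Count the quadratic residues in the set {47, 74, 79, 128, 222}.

(47/331) = -1 → non-residue.
(74/331) = +1 → QR.
(79/331) = +1 → QR.
(128/331) = -1 → non-residue.
(222/331) = -1 → non-residue.
Total quadratic residues among the 5: 2.

2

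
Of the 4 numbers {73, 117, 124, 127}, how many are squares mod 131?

1

(73/131) = -1 → non-residue.
(117/131) = +1 → QR.
(124/131) = -1 → non-residue.
(127/131) = -1 → non-residue.
Total quadratic residues among the 4: 1.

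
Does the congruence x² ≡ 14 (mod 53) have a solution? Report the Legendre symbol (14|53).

-1

Pull out 2: since 53 ≡ 5 (mod 8), (2/53) = -1.
Reciprocity: 7 ≡ 3 and 53 ≡ 1 (mod 4), so (7/53) = +(53/7).
Reduce top mod 7: now compute (4/7).
Pull out 2^2: since 7 ≡ 7 (mod 8), (2/7) = +1, so (2/7)^2 = +1.
Reached (1/7) = 1. Collecting the sign flips along the way, the symbol is -1.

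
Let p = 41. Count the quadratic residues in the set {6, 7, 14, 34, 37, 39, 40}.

(6/41) = -1 → non-residue.
(7/41) = -1 → non-residue.
(14/41) = -1 → non-residue.
(34/41) = -1 → non-residue.
(37/41) = +1 → QR.
(39/41) = +1 → QR.
(40/41) = +1 → QR.
Total quadratic residues among the 7: 3.

3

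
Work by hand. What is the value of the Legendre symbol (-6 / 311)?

First reduce: -6 ≡ 305 (mod 311).
Reciprocity: 305 ≡ 1 and 311 ≡ 3 (mod 4), so (305/311) = +(311/305).
Reduce top mod 305: now compute (6/305).
Pull out 2: since 305 ≡ 1 (mod 8), (2/305) = +1.
Reciprocity: 3 ≡ 3 and 305 ≡ 1 (mod 4), so (3/305) = +(305/3).
Reduce top mod 3: now compute (2/3).
Pull out 2: since 3 ≡ 3 (mod 8), (2/3) = -1.
Reached (1/3) = 1. Collecting the sign flips along the way, the symbol is -1.

-1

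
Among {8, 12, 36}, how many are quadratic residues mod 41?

(8/41) = +1 → QR.
(12/41) = -1 → non-residue.
(36/41) = +1 → QR.
Total quadratic residues among the 3: 2.

2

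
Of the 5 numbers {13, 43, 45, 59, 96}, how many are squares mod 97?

2

(13/97) = -1 → non-residue.
(43/97) = +1 → QR.
(45/97) = -1 → non-residue.
(59/97) = -1 → non-residue.
(96/97) = +1 → QR.
Total quadratic residues among the 5: 2.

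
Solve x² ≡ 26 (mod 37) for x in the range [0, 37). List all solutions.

10, 27

37 ≡ 1 (mod 4), so we find a root by search.
Trying successive values, 10² = 100 ≡ 26 (mod 37). The other root is 37 − 10 = 27.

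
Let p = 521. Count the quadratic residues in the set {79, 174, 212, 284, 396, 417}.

4

(79/521) = -1 → non-residue.
(174/521) = -1 → non-residue.
(212/521) = +1 → QR.
(284/521) = +1 → QR.
(396/521) = +1 → QR.
(417/521) = +1 → QR.
Total quadratic residues among the 6: 4.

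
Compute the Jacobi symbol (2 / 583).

1

Pull out 2: since 583 ≡ 7 (mod 8), (2/583) = +1.
Reached (1/583) = 1. Collecting the sign flips along the way, the symbol is +1.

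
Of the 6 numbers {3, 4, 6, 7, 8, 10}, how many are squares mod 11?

2

(3/11) = +1 → QR.
(4/11) = +1 → QR.
(6/11) = -1 → non-residue.
(7/11) = -1 → non-residue.
(8/11) = -1 → non-residue.
(10/11) = -1 → non-residue.
Total quadratic residues among the 6: 2.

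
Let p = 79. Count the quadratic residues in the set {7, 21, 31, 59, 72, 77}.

(7/79) = -1 → non-residue.
(21/79) = +1 → QR.
(31/79) = +1 → QR.
(59/79) = -1 → non-residue.
(72/79) = +1 → QR.
(77/79) = -1 → non-residue.
Total quadratic residues among the 6: 3.

3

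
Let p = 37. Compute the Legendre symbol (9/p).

Reciprocity: 9 ≡ 1 and 37 ≡ 1 (mod 4), so (9/37) = +(37/9).
Reduce top mod 9: now compute (1/9).
Reached (1/9) = 1. Collecting the sign flips along the way, the symbol is +1.

1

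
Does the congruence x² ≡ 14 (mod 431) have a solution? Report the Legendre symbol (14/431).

Euler's criterion: (14/431) ≡ 14^215 (mod 431).
14^2 ≡ 196 (mod 431)
14^4 ≡ 57 (mod 431)
14^8 ≡ 232 (mod 431)
14^16 ≡ 380 (mod 431)
14^32 ≡ 15 (mod 431)
14^64 ≡ 225 (mod 431)
14^128 ≡ 198 (mod 431)
14^215 = 14^(128+64+16+4+2+1) ≡ 430 (mod 431).
Result is 430 ≡ −1, so (14/431) = −1.

-1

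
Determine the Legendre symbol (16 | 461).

1

Pull out 2^4: since 461 ≡ 5 (mod 8), (2/461) = -1, so (2/461)^4 = +1.
Reached (1/461) = 1. Collecting the sign flips along the way, the symbol is +1.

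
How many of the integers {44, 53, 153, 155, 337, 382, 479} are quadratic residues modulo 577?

(44/577) = +1 → QR.
(53/577) = +1 → QR.
(153/577) = +1 → QR.
(155/577) = -1 → non-residue.
(337/577) = -1 → non-residue.
(382/577) = +1 → QR.
(479/577) = +1 → QR.
Total quadratic residues among the 7: 5.

5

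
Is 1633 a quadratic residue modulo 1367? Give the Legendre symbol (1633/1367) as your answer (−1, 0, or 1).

First reduce: 1633 ≡ 266 (mod 1367).
Pull out 2: since 1367 ≡ 7 (mod 8), (2/1367) = +1.
Reciprocity: 133 ≡ 1 and 1367 ≡ 3 (mod 4), so (133/1367) = +(1367/133).
Reduce top mod 133: now compute (37/133).
Reciprocity: 37 ≡ 1 and 133 ≡ 1 (mod 4), so (37/133) = +(133/37).
Reduce top mod 37: now compute (22/37).
Pull out 2: since 37 ≡ 5 (mod 8), (2/37) = -1.
Reciprocity: 11 ≡ 3 and 37 ≡ 1 (mod 4), so (11/37) = +(37/11).
Reduce top mod 11: now compute (4/11).
Pull out 2^2: since 11 ≡ 3 (mod 8), (2/11) = -1, so (2/11)^2 = +1.
Reached (1/11) = 1. Collecting the sign flips along the way, the symbol is -1.

-1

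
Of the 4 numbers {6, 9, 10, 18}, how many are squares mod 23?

(6/23) = +1 → QR.
(9/23) = +1 → QR.
(10/23) = -1 → non-residue.
(18/23) = +1 → QR.
Total quadratic residues among the 4: 3.

3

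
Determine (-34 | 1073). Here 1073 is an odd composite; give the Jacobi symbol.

1

First reduce: -34 ≡ 1039 (mod 1073).
Reciprocity: 1039 ≡ 3 and 1073 ≡ 1 (mod 4), so (1039/1073) = +(1073/1039).
Reduce top mod 1039: now compute (34/1039).
Pull out 2: since 1039 ≡ 7 (mod 8), (2/1039) = +1.
Reciprocity: 17 ≡ 1 and 1039 ≡ 3 (mod 4), so (17/1039) = +(1039/17).
Reduce top mod 17: now compute (2/17).
Pull out 2: since 17 ≡ 1 (mod 8), (2/17) = +1.
Reached (1/17) = 1. Collecting the sign flips along the way, the symbol is +1.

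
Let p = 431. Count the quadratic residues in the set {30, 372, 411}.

1

(30/431) = +1 → QR.
(372/431) = -1 → non-residue.
(411/431) = -1 → non-residue.
Total quadratic residues among the 3: 1.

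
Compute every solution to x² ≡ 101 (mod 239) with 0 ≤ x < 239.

36, 203

Since 239 ≡ 3 (mod 4), a square root of 101 is 101^((239+1)/4) = 101^60 mod 239.
Repeated squaring: 101^2≡163, 101^4≡40, 101^8≡166, 101^16≡71, 101^32≡22 (mod 239).
101^60 = 101^(32+16+8+4) ≡ 36 (mod 239).
Check: 36² = 1296 ≡ 101 (mod 239). The two roots are 36 and 203.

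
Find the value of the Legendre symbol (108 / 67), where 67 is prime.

Euler's criterion: (108/67) ≡ 41^33 (mod 67).
41^2 ≡ 6 (mod 67)
41^4 ≡ 36 (mod 67)
41^8 ≡ 23 (mod 67)
41^16 ≡ 60 (mod 67)
41^32 ≡ 49 (mod 67)
41^33 = 41^(32+1) ≡ 66 (mod 67).
Result is 66 ≡ −1, so (108/67) = −1.

-1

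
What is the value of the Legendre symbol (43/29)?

First reduce: 43 ≡ 14 (mod 29).
Pull out 2: since 29 ≡ 5 (mod 8), (2/29) = -1.
Reciprocity: 7 ≡ 3 and 29 ≡ 1 (mod 4), so (7/29) = +(29/7).
Reduce top mod 7: now compute (1/7).
Reached (1/7) = 1. Collecting the sign flips along the way, the symbol is -1.

-1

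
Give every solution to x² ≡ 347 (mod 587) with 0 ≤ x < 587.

39, 548

Since 587 ≡ 3 (mod 4), a square root of 347 is 347^((587+1)/4) = 347^147 mod 587.
Repeated squaring: 347^2≡74, 347^4≡193, 347^8≡268, 347^16≡210, 347^32≡75, 347^64≡342, 347^128≡151 (mod 587).
347^147 = 347^(128+16+2+1) ≡ 548 (mod 587).
Check: 548² = 300304 ≡ 347 (mod 587). The two roots are 39 and 548.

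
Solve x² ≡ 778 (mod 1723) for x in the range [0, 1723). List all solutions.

816, 907

Since 1723 ≡ 3 (mod 4), a square root of 778 is 778^((1723+1)/4) = 778^431 mod 1723.
Repeated squaring: 778^2≡511, 778^4≡948, 778^8≡1021, 778^16≡26, 778^32≡676, 778^64≡381, 778^128≡429, 778^256≡1403 (mod 1723).
778^431 = 778^(256+128+32+8+4+2+1) ≡ 816 (mod 1723).
Check: 816² = 665856 ≡ 778 (mod 1723). The two roots are 816 and 907.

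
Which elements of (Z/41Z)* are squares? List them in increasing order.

Square k = 1,…,20 (k and 41−k give the same square):
1²=1, 2²=4, 3²=9, 4²=16, 5²=25, 6²=36, 7²≡8, 8²≡23, 9²≡40, 10²≡18, 11²≡39, 12²≡21, 13²≡5, 14²≡32, 15²≡20, 16²≡10, 17²≡2, 18²≡37, 19²≡33, 20²≡31 (mod 41).
So the quadratic residues mod 41 are {1, 2, 4, 5, 8, 9, 10, 16, 18, 20, 21, 23, 25, 31, 32, 33, 36, 37, 39, 40}.

1,2,4,5,8,9,10,16,18,20,21,23,25,31,32,33,36,37,39,40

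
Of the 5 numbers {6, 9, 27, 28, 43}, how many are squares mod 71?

(6/71) = +1 → QR.
(9/71) = +1 → QR.
(27/71) = +1 → QR.
(28/71) = -1 → non-residue.
(43/71) = +1 → QR.
Total quadratic residues among the 5: 4.

4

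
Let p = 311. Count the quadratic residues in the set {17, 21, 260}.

(17/311) = -1 → non-residue.
(21/311) = +1 → QR.
(260/311) = +1 → QR.
Total quadratic residues among the 3: 2.

2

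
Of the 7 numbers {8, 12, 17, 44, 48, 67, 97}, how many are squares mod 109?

(8/109) = -1 → non-residue.
(12/109) = +1 → QR.
(17/109) = -1 → non-residue.
(44/109) = -1 → non-residue.
(48/109) = +1 → QR.
(67/109) = -1 → non-residue.
(97/109) = +1 → QR.
Total quadratic residues among the 7: 3.

3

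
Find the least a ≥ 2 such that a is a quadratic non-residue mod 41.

(2/41) = +1, so 2 is a residue.
(3/41) = −1, so 3 is the smallest positive non-residue mod 41.

3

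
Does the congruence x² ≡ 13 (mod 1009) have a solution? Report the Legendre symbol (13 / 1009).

-1

Reciprocity: 13 ≡ 1 and 1009 ≡ 1 (mod 4), so (13/1009) = +(1009/13).
Reduce top mod 13: now compute (8/13).
Pull out 2^3: since 13 ≡ 5 (mod 8), (2/13) = -1, so (2/13)^3 = -1.
Reached (1/13) = 1. Collecting the sign flips along the way, the symbol is -1.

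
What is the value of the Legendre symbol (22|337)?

Euler's criterion: (22/337) ≡ 22^168 (mod 337).
22^2 ≡ 147 (mod 337)
22^4 ≡ 41 (mod 337)
22^8 ≡ 333 (mod 337)
22^16 ≡ 16 (mod 337)
22^32 ≡ 256 (mod 337)
22^64 ≡ 158 (mod 337)
22^128 ≡ 26 (mod 337)
22^168 = 22^(128+32+8) ≡ 336 (mod 337).
Result is 336 ≡ −1, so (22/337) = −1.

-1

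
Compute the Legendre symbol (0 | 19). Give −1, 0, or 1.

Top reduces to 0: gcd > 1, so the symbol is 0.

0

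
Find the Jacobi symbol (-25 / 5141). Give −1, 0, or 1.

First reduce: -25 ≡ 5116 (mod 5141).
Pull out 2^2: since 5141 ≡ 5 (mod 8), (2/5141) = -1, so (2/5141)^2 = +1.
Reciprocity: 1279 ≡ 3 and 5141 ≡ 1 (mod 4), so (1279/5141) = +(5141/1279).
Reduce top mod 1279: now compute (25/1279).
Reciprocity: 25 ≡ 1 and 1279 ≡ 3 (mod 4), so (25/1279) = +(1279/25).
Reduce top mod 25: now compute (4/25).
Pull out 2^2: since 25 ≡ 1 (mod 8), (2/25) = +1, so (2/25)^2 = +1.
Reached (1/25) = 1. Collecting the sign flips along the way, the symbol is +1.

1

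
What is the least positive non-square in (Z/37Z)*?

(2/37) = −1, so 2 is the smallest positive non-residue mod 37.

2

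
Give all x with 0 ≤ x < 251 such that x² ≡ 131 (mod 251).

70, 181

Since 251 ≡ 3 (mod 4), a square root of 131 is 131^((251+1)/4) = 131^63 mod 251.
Repeated squaring: 131^2≡93, 131^4≡115, 131^8≡173, 131^16≡60, 131^32≡86 (mod 251).
131^63 = 131^(32+16+8+4+2+1) ≡ 181 (mod 251).
Check: 181² = 32761 ≡ 131 (mod 251). The two roots are 70 and 181.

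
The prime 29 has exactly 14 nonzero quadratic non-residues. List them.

2,3,8,10,11,12,14,15,17,18,19,21,26,27

Square k = 1,…,14 (k and 29−k give the same square):
1²=1, 2²=4, 3²=9, 4²=16, 5²=25, 6²≡7, 7²≡20, 8²≡6, 9²≡23, 10²≡13, 11²≡5, 12²≡28, 13²≡24, 14²≡22 (mod 29).
The residues are {1, 4, 5, 6, 7, 9, 13, 16, 20, 22, 23, 24, 25, 28}; the non-residues are the remaining 14 nonzero classes.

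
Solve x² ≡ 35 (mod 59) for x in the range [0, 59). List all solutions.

Since 59 ≡ 3 (mod 4), a square root of 35 is 35^((59+1)/4) = 35^15 mod 59.
Repeated squaring: 35^2≡45, 35^4≡19, 35^8≡7 (mod 59).
35^15 = 35^(8+4+2+1) ≡ 25 (mod 59).
Check: 25² = 625 ≡ 35 (mod 59). The two roots are 25 and 34.

25, 34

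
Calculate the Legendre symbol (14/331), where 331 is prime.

Euler's criterion: (14/331) ≡ 14^165 (mod 331).
14^2 ≡ 196 (mod 331)
14^4 ≡ 20 (mod 331)
14^8 ≡ 69 (mod 331)
14^16 ≡ 127 (mod 331)
14^32 ≡ 241 (mod 331)
14^64 ≡ 156 (mod 331)
14^128 ≡ 173 (mod 331)
14^165 = 14^(128+32+4+1) ≡ 1 (mod 331).
Result is 1, so (14/331) = 1.

1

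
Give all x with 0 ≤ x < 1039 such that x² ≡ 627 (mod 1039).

Since 1039 ≡ 3 (mod 4), a square root of 627 is 627^((1039+1)/4) = 627^260 mod 1039.
Repeated squaring: 627^2≡387, 627^4≡153, 627^8≡551, 627^16≡213, 627^32≡692, 627^64≡924, 627^128≡757, 627^256≡560 (mod 1039).
627^260 = 627^(256+4) ≡ 482 (mod 1039).
Check: 482² = 232324 ≡ 627 (mod 1039). The two roots are 482 and 557.

482, 557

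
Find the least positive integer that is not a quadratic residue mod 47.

5

(2/47) = +1, so 2 is a residue.
(3/47) = +1, so 3 is a residue.
(4/47) = +1, so 4 is a residue.
(5/47) = −1, so 5 is the smallest positive non-residue mod 47.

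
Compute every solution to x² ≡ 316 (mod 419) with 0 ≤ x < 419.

57, 362

Since 419 ≡ 3 (mod 4), a square root of 316 is 316^((419+1)/4) = 316^105 mod 419.
Repeated squaring: 316^2≡134, 316^4≡358, 316^8≡369, 316^16≡405, 316^32≡196, 316^64≡287 (mod 419).
316^105 = 316^(64+32+8+1) ≡ 362 (mod 419).
Check: 362² = 131044 ≡ 316 (mod 419). The two roots are 57 and 362.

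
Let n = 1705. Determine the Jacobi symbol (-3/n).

First reduce: -3 ≡ 1702 (mod 1705).
Pull out 2: since 1705 ≡ 1 (mod 8), (2/1705) = +1.
Reciprocity: 851 ≡ 3 and 1705 ≡ 1 (mod 4), so (851/1705) = +(1705/851).
Reduce top mod 851: now compute (3/851).
Reciprocity: 3 ≡ 3 and 851 ≡ 3 (mod 4), so (3/851) = −(851/3).
Reduce top mod 3: now compute (2/3).
Pull out 2: since 3 ≡ 3 (mod 8), (2/3) = -1.
Reached (1/3) = 1. Collecting the sign flips along the way, the symbol is +1.

1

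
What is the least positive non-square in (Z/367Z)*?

3

(2/367) = +1, so 2 is a residue.
(3/367) = −1, so 3 is the smallest positive non-residue mod 367.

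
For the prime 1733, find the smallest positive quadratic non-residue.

(2/1733) = −1, so 2 is the smallest positive non-residue mod 1733.

2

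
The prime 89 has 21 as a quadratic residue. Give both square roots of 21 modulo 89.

33, 56

89 ≡ 1 (mod 4), so we find a root by search.
Trying successive values, 33² = 1089 ≡ 21 (mod 89). The other root is 89 − 33 = 56.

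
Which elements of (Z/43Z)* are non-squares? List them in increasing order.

2,3,5,7,8,12,18,19,20,22,26,27,28,29,30,32,33,34,37,39,42

Square k = 1,…,21 (k and 43−k give the same square):
1²=1, 2²=4, 3²=9, 4²=16, 5²=25, 6²=36, 7²≡6, 8²≡21, 9²≡38, 10²≡14, 11²≡35, 12²≡15, 13²≡40, 14²≡24, 15²≡10, 16²≡41, 17²≡31, 18²≡23, 19²≡17, 20²≡13, 21²≡11 (mod 43).
The residues are {1, 4, 6, 9, 10, 11, 13, 14, 15, 16, 17, 21, 23, 24, 25, 31, 35, 36, 38, 40, 41}; the non-residues are the remaining 21 nonzero classes.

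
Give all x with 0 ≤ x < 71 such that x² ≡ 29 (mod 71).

Since 71 ≡ 3 (mod 4), a square root of 29 is 29^((71+1)/4) = 29^18 mod 71.
Repeated squaring: 29^2≡60, 29^4≡50, 29^8≡15, 29^16≡12 (mod 71).
29^18 = 29^(16+2) ≡ 10 (mod 71).
Check: 10² = 100 ≡ 29 (mod 71). The two roots are 10 and 61.

10, 61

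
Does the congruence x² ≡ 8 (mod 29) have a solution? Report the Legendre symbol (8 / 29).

Pull out 2^3: since 29 ≡ 5 (mod 8), (2/29) = -1, so (2/29)^3 = -1.
Reached (1/29) = 1. Collecting the sign flips along the way, the symbol is -1.

-1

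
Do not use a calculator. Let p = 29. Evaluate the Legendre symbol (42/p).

First reduce: 42 ≡ 13 (mod 29).
Reciprocity: 13 ≡ 1 and 29 ≡ 1 (mod 4), so (13/29) = +(29/13).
Reduce top mod 13: now compute (3/13).
Reciprocity: 3 ≡ 3 and 13 ≡ 1 (mod 4), so (3/13) = +(13/3).
Reduce top mod 3: now compute (1/3).
Reached (1/3) = 1. Collecting the sign flips along the way, the symbol is +1.

1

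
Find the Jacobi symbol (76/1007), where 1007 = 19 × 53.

0

Pull out 2^2: since 1007 ≡ 7 (mod 8), (2/1007) = +1, so (2/1007)^2 = +1.
Reciprocity: 19 ≡ 3 and 1007 ≡ 3 (mod 4), so (19/1007) = −(1007/19).
Reduce top mod 19: now compute (0/19).
Top reduces to 0: gcd > 1, so the symbol is 0.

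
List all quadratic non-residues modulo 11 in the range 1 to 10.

Square k = 1,…,5 (k and 11−k give the same square):
1²=1, 2²=4, 3²=9, 4²≡5, 5²≡3 (mod 11).
The residues are {1, 3, 4, 5, 9}; the non-residues are the remaining 5 nonzero classes.

2 6 7 8 10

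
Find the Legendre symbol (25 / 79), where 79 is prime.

1

Euler's criterion: (25/79) ≡ 25^39 (mod 79).
25^2 ≡ 72 (mod 79)
25^4 ≡ 49 (mod 79)
25^8 ≡ 31 (mod 79)
25^16 ≡ 13 (mod 79)
25^32 ≡ 11 (mod 79)
25^39 = 25^(32+4+2+1) ≡ 1 (mod 79).
Result is 1, so (25/79) = 1.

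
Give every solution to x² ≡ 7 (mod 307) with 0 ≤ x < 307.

43, 264

Since 307 ≡ 3 (mod 4), a square root of 7 is 7^((307+1)/4) = 7^77 mod 307.
Repeated squaring: 7^2≡49, 7^4≡252, 7^8≡262, 7^16≡183, 7^32≡26, 7^64≡62 (mod 307).
7^77 = 7^(64+8+4+1) ≡ 264 (mod 307).
Check: 264² = 69696 ≡ 7 (mod 307). The two roots are 43 and 264.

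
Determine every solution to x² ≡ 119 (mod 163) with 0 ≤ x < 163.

Since 163 ≡ 3 (mod 4), a square root of 119 is 119^((163+1)/4) = 119^41 mod 163.
Repeated squaring: 119^2≡143, 119^4≡74, 119^8≡97, 119^16≡118, 119^32≡69 (mod 163).
119^41 = 119^(32+8+1) ≡ 49 (mod 163).
Check: 49² = 2401 ≡ 119 (mod 163). The two roots are 49 and 114.

49, 114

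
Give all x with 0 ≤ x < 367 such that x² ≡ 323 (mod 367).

Since 367 ≡ 3 (mod 4), a square root of 323 is 323^((367+1)/4) = 323^92 mod 367.
Repeated squaring: 323^2≡101, 323^4≡292, 323^8≡120, 323^16≡87, 323^32≡229, 323^64≡327 (mod 367).
323^92 = 323^(64+16+8+4) ≡ 220 (mod 367).
Check: 220² = 48400 ≡ 323 (mod 367). The two roots are 147 and 220.

147, 220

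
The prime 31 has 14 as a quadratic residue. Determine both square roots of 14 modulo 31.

13, 18

Since 31 ≡ 3 (mod 4), a square root of 14 is 14^((31+1)/4) = 14^8 mod 31.
Repeated squaring: 14^2≡10, 14^4≡7, 14^8≡18 (mod 31).
14^8 = 14^(8) ≡ 18 (mod 31).
Check: 18² = 324 ≡ 14 (mod 31). The two roots are 13 and 18.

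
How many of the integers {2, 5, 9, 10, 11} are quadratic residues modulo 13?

(2/13) = -1 → non-residue.
(5/13) = -1 → non-residue.
(9/13) = +1 → QR.
(10/13) = +1 → QR.
(11/13) = -1 → non-residue.
Total quadratic residues among the 5: 2.

2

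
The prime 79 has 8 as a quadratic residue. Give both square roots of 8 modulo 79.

Since 79 ≡ 3 (mod 4), a square root of 8 is 8^((79+1)/4) = 8^20 mod 79.
Repeated squaring: 8^2≡64, 8^4≡67, 8^8≡65, 8^16≡38 (mod 79).
8^20 = 8^(16+4) ≡ 18 (mod 79).
Check: 18² = 324 ≡ 8 (mod 79). The two roots are 18 and 61.

18, 61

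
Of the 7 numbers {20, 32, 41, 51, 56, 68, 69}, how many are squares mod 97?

(20/97) = -1 → non-residue.
(32/97) = +1 → QR.
(41/97) = -1 → non-residue.
(51/97) = -1 → non-residue.
(56/97) = -1 → non-residue.
(68/97) = -1 → non-residue.
(69/97) = -1 → non-residue.
Total quadratic residues among the 7: 1.

1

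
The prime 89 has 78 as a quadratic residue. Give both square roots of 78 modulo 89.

89 ≡ 1 (mod 4), so we find a root by search.
Trying successive values, 16² = 256 ≡ 78 (mod 89). The other root is 89 − 16 = 73.

16, 73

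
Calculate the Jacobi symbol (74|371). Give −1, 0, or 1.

Pull out 2: since 371 ≡ 3 (mod 8), (2/371) = -1.
Reciprocity: 37 ≡ 1 and 371 ≡ 3 (mod 4), so (37/371) = +(371/37).
Reduce top mod 37: now compute (1/37).
Reached (1/37) = 1. Collecting the sign flips along the way, the symbol is -1.

-1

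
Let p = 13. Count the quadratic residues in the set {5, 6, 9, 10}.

2

(5/13) = -1 → non-residue.
(6/13) = -1 → non-residue.
(9/13) = +1 → QR.
(10/13) = +1 → QR.
Total quadratic residues among the 4: 2.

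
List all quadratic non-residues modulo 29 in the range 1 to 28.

Square k = 1,…,14 (k and 29−k give the same square):
1²=1, 2²=4, 3²=9, 4²=16, 5²=25, 6²≡7, 7²≡20, 8²≡6, 9²≡23, 10²≡13, 11²≡5, 12²≡28, 13²≡24, 14²≡22 (mod 29).
The residues are {1, 4, 5, 6, 7, 9, 13, 16, 20, 22, 23, 24, 25, 28}; the non-residues are the remaining 14 nonzero classes.

2,3,8,10,11,12,14,15,17,18,19,21,26,27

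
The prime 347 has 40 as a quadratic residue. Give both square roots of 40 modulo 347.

97, 250

Since 347 ≡ 3 (mod 4), a square root of 40 is 40^((347+1)/4) = 40^87 mod 347.
Repeated squaring: 40^2≡212, 40^4≡181, 40^8≡143, 40^16≡323, 40^32≡229, 40^64≡44 (mod 347).
40^87 = 40^(64+16+4+2+1) ≡ 250 (mod 347).
Check: 250² = 62500 ≡ 40 (mod 347). The two roots are 97 and 250.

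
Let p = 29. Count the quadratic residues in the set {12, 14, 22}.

(12/29) = -1 → non-residue.
(14/29) = -1 → non-residue.
(22/29) = +1 → QR.
Total quadratic residues among the 3: 1.

1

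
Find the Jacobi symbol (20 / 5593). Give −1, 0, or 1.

Pull out 2^2: since 5593 ≡ 1 (mod 8), (2/5593) = +1, so (2/5593)^2 = +1.
Reciprocity: 5 ≡ 1 and 5593 ≡ 1 (mod 4), so (5/5593) = +(5593/5).
Reduce top mod 5: now compute (3/5).
Reciprocity: 3 ≡ 3 and 5 ≡ 1 (mod 4), so (3/5) = +(5/3).
Reduce top mod 3: now compute (2/3).
Pull out 2: since 3 ≡ 3 (mod 8), (2/3) = -1.
Reached (1/3) = 1. Collecting the sign flips along the way, the symbol is -1.

-1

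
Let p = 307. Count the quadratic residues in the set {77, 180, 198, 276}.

(77/307) = +1 → QR.
(180/307) = -1 → non-residue.
(198/307) = -1 → non-residue.
(276/307) = +1 → QR.
Total quadratic residues among the 4: 2.

2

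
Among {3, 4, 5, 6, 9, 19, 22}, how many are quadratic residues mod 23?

(3/23) = +1 → QR.
(4/23) = +1 → QR.
(5/23) = -1 → non-residue.
(6/23) = +1 → QR.
(9/23) = +1 → QR.
(19/23) = -1 → non-residue.
(22/23) = -1 → non-residue.
Total quadratic residues among the 7: 4.

4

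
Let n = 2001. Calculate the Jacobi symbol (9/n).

Reciprocity: 9 ≡ 1 and 2001 ≡ 1 (mod 4), so (9/2001) = +(2001/9).
Reduce top mod 9: now compute (3/9).
Reciprocity: 3 ≡ 3 and 9 ≡ 1 (mod 4), so (3/9) = +(9/3).
Reduce top mod 3: now compute (0/3).
Top reduces to 0: gcd > 1, so the symbol is 0.

0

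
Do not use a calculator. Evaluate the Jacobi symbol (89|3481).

Reciprocity: 89 ≡ 1 and 3481 ≡ 1 (mod 4), so (89/3481) = +(3481/89).
Reduce top mod 89: now compute (10/89).
Pull out 2: since 89 ≡ 1 (mod 8), (2/89) = +1.
Reciprocity: 5 ≡ 1 and 89 ≡ 1 (mod 4), so (5/89) = +(89/5).
Reduce top mod 5: now compute (4/5).
Pull out 2^2: since 5 ≡ 5 (mod 8), (2/5) = -1, so (2/5)^2 = +1.
Reached (1/5) = 1. Collecting the sign flips along the way, the symbol is +1.

1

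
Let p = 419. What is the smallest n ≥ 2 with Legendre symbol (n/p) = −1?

(2/419) = −1, so 2 is the smallest positive non-residue mod 419.

2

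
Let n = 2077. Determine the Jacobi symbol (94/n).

Pull out 2: since 2077 ≡ 5 (mod 8), (2/2077) = -1.
Reciprocity: 47 ≡ 3 and 2077 ≡ 1 (mod 4), so (47/2077) = +(2077/47).
Reduce top mod 47: now compute (9/47).
Reciprocity: 9 ≡ 1 and 47 ≡ 3 (mod 4), so (9/47) = +(47/9).
Reduce top mod 9: now compute (2/9).
Pull out 2: since 9 ≡ 1 (mod 8), (2/9) = +1.
Reached (1/9) = 1. Collecting the sign flips along the way, the symbol is -1.

-1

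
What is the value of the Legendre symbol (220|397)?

Euler's criterion: (220/397) ≡ 220^198 (mod 397).
220^2 ≡ 363 (mod 397)
220^4 ≡ 362 (mod 397)
220^8 ≡ 34 (mod 397)
220^16 ≡ 362 (mod 397)
220^32 ≡ 34 (mod 397)
220^64 ≡ 362 (mod 397)
220^128 ≡ 34 (mod 397)
220^198 = 220^(128+64+4+2) ≡ 396 (mod 397).
Result is 396 ≡ −1, so (220/397) = −1.

-1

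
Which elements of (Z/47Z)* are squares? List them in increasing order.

1,2,3,4,6,7,8,9,12,14,16,17,18,21,24,25,27,28,32,34,36,37,42

Square k = 1,…,23 (k and 47−k give the same square):
1²=1, 2²=4, 3²=9, 4²=16, 5²=25, 6²=36, 7²≡2, 8²≡17, 9²≡34, 10²≡6, 11²≡27, 12²≡3, 13²≡28, 14²≡8, 15²≡37, 16²≡21, 17²≡7, 18²≡42, 19²≡32, 20²≡24, 21²≡18, 22²≡14, 23²≡12 (mod 47).
So the quadratic residues mod 47 are {1, 2, 3, 4, 6, 7, 8, 9, 12, 14, 16, 17, 18, 21, 24, 25, 27, 28, 32, 34, 36, 37, 42}.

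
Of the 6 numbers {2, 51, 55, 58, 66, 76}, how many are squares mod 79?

(2/79) = +1 → QR.
(51/79) = +1 → QR.
(55/79) = +1 → QR.
(58/79) = -1 → non-residue.
(66/79) = -1 → non-residue.
(76/79) = +1 → QR.
Total quadratic residues among the 6: 4.

4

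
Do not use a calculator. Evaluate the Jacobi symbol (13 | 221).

0

Reciprocity: 13 ≡ 1 and 221 ≡ 1 (mod 4), so (13/221) = +(221/13).
Reduce top mod 13: now compute (0/13).
Top reduces to 0: gcd > 1, so the symbol is 0.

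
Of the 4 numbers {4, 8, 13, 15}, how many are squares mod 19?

1

(4/19) = +1 → QR.
(8/19) = -1 → non-residue.
(13/19) = -1 → non-residue.
(15/19) = -1 → non-residue.
Total quadratic residues among the 4: 1.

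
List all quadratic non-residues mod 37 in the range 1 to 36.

Square k = 1,…,18 (k and 37−k give the same square):
1²=1, 2²=4, 3²=9, 4²=16, 5²=25, 6²=36, 7²≡12, 8²≡27, 9²≡7, 10²≡26, 11²≡10, 12²≡33, 13²≡21, 14²≡11, 15²≡3, 16²≡34, 17²≡30, 18²≡28 (mod 37).
The residues are {1, 3, 4, 7, 9, 10, 11, 12, 16, 21, 25, 26, 27, 28, 30, 33, 34, 36}; the non-residues are the remaining 18 nonzero classes.

2, 5, 6, 8, 13, 14, 15, 17, 18, 19, 20, 22, 23, 24, 29, 31, 32, 35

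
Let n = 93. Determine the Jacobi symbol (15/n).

0

Reciprocity: 15 ≡ 3 and 93 ≡ 1 (mod 4), so (15/93) = +(93/15).
Reduce top mod 15: now compute (3/15).
Reciprocity: 3 ≡ 3 and 15 ≡ 3 (mod 4), so (3/15) = −(15/3).
Reduce top mod 3: now compute (0/3).
Top reduces to 0: gcd > 1, so the symbol is 0.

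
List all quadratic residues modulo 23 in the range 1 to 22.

Square k = 1,…,11 (k and 23−k give the same square):
1²=1, 2²=4, 3²=9, 4²=16, 5²≡2, 6²≡13, 7²≡3, 8²≡18, 9²≡12, 10²≡8, 11²≡6 (mod 23).
So the quadratic residues mod 23 are {1, 2, 3, 4, 6, 8, 9, 12, 13, 16, 18}.

1 2 3 4 6 8 9 12 13 16 18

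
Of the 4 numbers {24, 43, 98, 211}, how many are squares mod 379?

2

(24/379) = +1 → QR.
(43/379) = -1 → non-residue.
(98/379) = -1 → non-residue.
(211/379) = +1 → QR.
Total quadratic residues among the 4: 2.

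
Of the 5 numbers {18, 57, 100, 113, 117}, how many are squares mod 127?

(18/127) = +1 → QR.
(57/127) = -1 → non-residue.
(100/127) = +1 → QR.
(113/127) = +1 → QR.
(117/127) = +1 → QR.
Total quadratic residues among the 5: 4.

4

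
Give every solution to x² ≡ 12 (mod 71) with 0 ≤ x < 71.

Since 71 ≡ 3 (mod 4), a square root of 12 is 12^((71+1)/4) = 12^18 mod 71.
Repeated squaring: 12^2≡2, 12^4≡4, 12^8≡16, 12^16≡43 (mod 71).
12^18 = 12^(16+2) ≡ 15 (mod 71).
Check: 15² = 225 ≡ 12 (mod 71). The two roots are 15 and 56.

15, 56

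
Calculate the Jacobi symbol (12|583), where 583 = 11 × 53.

Pull out 2^2: since 583 ≡ 7 (mod 8), (2/583) = +1, so (2/583)^2 = +1.
Reciprocity: 3 ≡ 3 and 583 ≡ 3 (mod 4), so (3/583) = −(583/3).
Reduce top mod 3: now compute (1/3).
Reached (1/3) = 1. Collecting the sign flips along the way, the symbol is -1.

-1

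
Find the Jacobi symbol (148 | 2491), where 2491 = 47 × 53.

Pull out 2^2: since 2491 ≡ 3 (mod 8), (2/2491) = -1, so (2/2491)^2 = +1.
Reciprocity: 37 ≡ 1 and 2491 ≡ 3 (mod 4), so (37/2491) = +(2491/37).
Reduce top mod 37: now compute (12/37).
Pull out 2^2: since 37 ≡ 5 (mod 8), (2/37) = -1, so (2/37)^2 = +1.
Reciprocity: 3 ≡ 3 and 37 ≡ 1 (mod 4), so (3/37) = +(37/3).
Reduce top mod 3: now compute (1/3).
Reached (1/3) = 1. Collecting the sign flips along the way, the symbol is +1.

1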